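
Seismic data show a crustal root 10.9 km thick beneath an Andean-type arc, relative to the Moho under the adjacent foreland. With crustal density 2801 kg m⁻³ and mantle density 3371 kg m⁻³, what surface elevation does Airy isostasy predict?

2.22 km

In Airy isostatic equilibrium: ρ_c h = (ρ_m − ρ_c) r.
h = r (ρ_m − ρ_c) / ρ_c = 10.9 km × (3371 − 2801) / 2801 = 2.22 km.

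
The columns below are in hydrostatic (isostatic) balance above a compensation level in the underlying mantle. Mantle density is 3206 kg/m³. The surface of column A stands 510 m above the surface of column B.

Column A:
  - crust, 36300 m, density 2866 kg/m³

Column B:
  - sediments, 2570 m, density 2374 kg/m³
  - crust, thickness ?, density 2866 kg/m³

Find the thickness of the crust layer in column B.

Take the compensation level at the base of the deeper column (depth z_c below the surface of column A) and equate Σ ρ_i t_i down to z_c; mantle fills any gap and the z_c terms cancel.
Column A: 36300×2866 + (z_c − 36300)×3206
Column B: 510×0 + 2570×2374 + x×2866 + (z_c − 510 − 2570 − x)×3206
The z_c×3206 term appears on both sides and cancels. Collect the known terms of each column as K = Σ(ρt)_known − 3206 × (depth of known layers): K_A = 104035800 − 3206×36300 = −12342000; K_B = 6101180 − 3206×(510 + 2570) = −3773300.
Balance: K_A = K_B − x×(3206 − 2866), so x = (K_B − K_A)/(3206 − 2866) = 8568700/340 = 25200 m.

25200 m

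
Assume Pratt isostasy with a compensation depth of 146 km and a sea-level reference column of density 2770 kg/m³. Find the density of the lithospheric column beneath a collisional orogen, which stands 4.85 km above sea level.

2680 kg/m³

Pratt balance: ρ_ref D = ρ (D + h).
ρ = ρ_ref D/(D + h) = 2770 × 146 km/(146 km + 4.85 km) = 2680 kg/m³.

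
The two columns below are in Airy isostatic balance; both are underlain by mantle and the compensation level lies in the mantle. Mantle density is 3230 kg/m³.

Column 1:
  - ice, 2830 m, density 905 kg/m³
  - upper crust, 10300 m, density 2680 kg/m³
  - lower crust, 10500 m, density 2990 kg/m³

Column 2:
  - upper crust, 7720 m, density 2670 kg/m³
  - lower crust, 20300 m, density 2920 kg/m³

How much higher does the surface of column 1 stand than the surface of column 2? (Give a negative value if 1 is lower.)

For any compensation level in the mantle, the mantle terms cancel and isostasy reduces to e = (Σt_1 − Σt_2) − (Σ(ρt)_1 − Σ(ρt)_2) / ρ_m.
Σt_1 = 23630 m; Σt_2 = 28020 m; Σ(ρt)_1 = 61560150; Σ(ρt)_2 = 79888400 (in m·kg/m³).
e = (23630 − 28020) − (61560150 − 79888400) / 3230 = 1280 m.

1280 m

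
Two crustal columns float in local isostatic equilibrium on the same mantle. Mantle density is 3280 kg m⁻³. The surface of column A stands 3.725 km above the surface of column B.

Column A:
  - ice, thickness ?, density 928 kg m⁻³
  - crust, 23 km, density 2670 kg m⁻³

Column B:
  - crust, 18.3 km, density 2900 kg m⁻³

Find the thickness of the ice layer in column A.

Take the compensation level at the base of the deeper column (depth z_c below the surface of column A) and equate Σ ρ_i t_i down to z_c; mantle fills any gap and the z_c terms cancel.
Column A: x×928 + 23×2670 + (z_c − 23 − x)×3280
Column B: 3.725×0 + 18.3×2900 + (z_c − 3.725 − 18.3)×3280
The z_c×3280 term appears on both sides and cancels. Collect the known terms of each column as K = Σ(ρt)_known − 3280 × (depth of known layers): K_A = 61410 − 3280×23 = −14030; K_B = 53070 − 3280×(3.725 + 18.3) = −19172.
Balance: K_A − x×(3280 − 928) = K_B, so x = (K_A − K_B)/(3280 − 928) = 5142/2352 = 2.19 km.

2.19 km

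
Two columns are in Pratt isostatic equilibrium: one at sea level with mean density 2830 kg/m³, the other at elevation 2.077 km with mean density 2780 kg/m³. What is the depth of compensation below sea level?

115 km

ρ_ref D = ρ (D + h) → D (ρ_ref − ρ) = ρ h.
D = ρ h/(ρ_ref − ρ) = 2780 × 2.077 km/(2830 − 2780) = 115 km.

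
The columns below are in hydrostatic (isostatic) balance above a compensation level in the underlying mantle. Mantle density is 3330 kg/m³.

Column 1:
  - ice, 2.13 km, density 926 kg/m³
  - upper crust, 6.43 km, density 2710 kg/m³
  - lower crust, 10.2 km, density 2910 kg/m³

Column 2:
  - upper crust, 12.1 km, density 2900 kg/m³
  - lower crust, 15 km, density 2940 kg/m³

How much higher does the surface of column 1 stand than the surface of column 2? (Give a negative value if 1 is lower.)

For any compensation level in the mantle, the mantle terms cancel and isostasy reduces to e = (Σt_1 − Σt_2) − (Σ(ρt)_1 − Σ(ρt)_2) / ρ_m.
Σt_1 = 18.76 km; Σt_2 = 27.1 km; Σ(ρt)_1 = 49079.68; Σ(ρt)_2 = 79190 (in km·kg/m³).
e = (18.76 − 27.1) − (49079.68 − 79190) / 3330 = 0.702 km.

0.702 km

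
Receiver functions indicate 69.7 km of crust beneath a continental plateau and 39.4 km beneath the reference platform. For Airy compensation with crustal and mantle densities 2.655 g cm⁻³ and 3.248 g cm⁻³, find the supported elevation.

5.53 km

Excess crust Δ = 69.7 km − 39.4 km = 30.3 km, split between elevation h and root r with h + r = Δ.
Airy balance ρ_c h = (ρ_m − ρ_c) r gives r = h ρ_c/(ρ_m − ρ_c), so h (1 + ρ_c/(ρ_m − ρ_c)) = Δ, i.e. h = Δ (ρ_m − ρ_c)/ρ_m.
h = 30.3 km × 0.593/3.248 = 5.53 km.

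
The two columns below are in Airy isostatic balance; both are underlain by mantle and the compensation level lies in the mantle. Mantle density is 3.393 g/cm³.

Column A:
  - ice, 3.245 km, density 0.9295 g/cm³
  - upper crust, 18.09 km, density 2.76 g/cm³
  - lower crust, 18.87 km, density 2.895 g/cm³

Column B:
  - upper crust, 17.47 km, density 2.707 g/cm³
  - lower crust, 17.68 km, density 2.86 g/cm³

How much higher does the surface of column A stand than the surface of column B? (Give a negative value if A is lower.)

For any compensation level in the mantle, the mantle terms cancel and isostasy reduces to e = (Σt_A − Σt_B) − (Σ(ρt)_A − Σ(ρt)_B) / ρ_m.
Σt_A = 40.205 km; Σt_B = 35.15 km; Σ(ρt)_A = 107.573278; Σ(ρt)_B = 97.85609 (in km·g/cm³).
e = (40.205 − 35.15) − (107.573278 − 97.85609) / 3.393 = 2.19 km.

2.19 km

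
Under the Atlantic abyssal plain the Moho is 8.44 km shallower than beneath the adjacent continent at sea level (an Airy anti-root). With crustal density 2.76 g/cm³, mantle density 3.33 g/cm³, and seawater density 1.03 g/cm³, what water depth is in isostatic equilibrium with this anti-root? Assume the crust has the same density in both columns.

2.78 km

Replacing a thickness d of crust by seawater at the top must be balanced by replacing crust with mantle at the base: d (ρ_c − ρ_w) = a (ρ_m − ρ_c).
d = a (ρ_m − ρ_c)/(ρ_c − ρ_w) = 8.44 km × 0.57/1.73 = 2.78 km.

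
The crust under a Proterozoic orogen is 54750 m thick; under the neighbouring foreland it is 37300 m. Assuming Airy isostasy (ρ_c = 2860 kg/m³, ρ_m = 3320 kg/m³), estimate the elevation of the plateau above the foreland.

Excess crust Δ = 54750 m − 37300 m = 17450 m, split between elevation h and root r with h + r = Δ.
Airy balance ρ_c h = (ρ_m − ρ_c) r gives r = h ρ_c/(ρ_m − ρ_c), so h (1 + ρ_c/(ρ_m − ρ_c)) = Δ, i.e. h = Δ (ρ_m − ρ_c)/ρ_m.
h = 17450 m × 460/3320 = 2420 m.

2420 m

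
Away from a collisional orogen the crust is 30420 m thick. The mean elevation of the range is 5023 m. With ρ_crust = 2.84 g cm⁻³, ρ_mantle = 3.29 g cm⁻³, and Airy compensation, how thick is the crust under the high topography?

67100 m

Root depth r = h ρ_c / (ρ_m − ρ_c) = 5023 m × 2.84 / 0.45 = 31700 m.
Total thickness = T + h + r = 30420 m + 5023 m + 31700 m = 67100 m.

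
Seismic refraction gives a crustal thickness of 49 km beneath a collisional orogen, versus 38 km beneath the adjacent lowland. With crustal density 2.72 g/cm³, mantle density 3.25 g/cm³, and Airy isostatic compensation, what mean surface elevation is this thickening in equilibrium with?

1.79 km

Excess crust Δ = 49 km − 38 km = 11 km, split between elevation h and root r with h + r = Δ.
Airy balance ρ_c h = (ρ_m − ρ_c) r gives r = h ρ_c/(ρ_m − ρ_c), so h (1 + ρ_c/(ρ_m − ρ_c)) = Δ, i.e. h = Δ (ρ_m − ρ_c)/ρ_m.
h = 11 km × 0.53/3.25 = 1.79 km.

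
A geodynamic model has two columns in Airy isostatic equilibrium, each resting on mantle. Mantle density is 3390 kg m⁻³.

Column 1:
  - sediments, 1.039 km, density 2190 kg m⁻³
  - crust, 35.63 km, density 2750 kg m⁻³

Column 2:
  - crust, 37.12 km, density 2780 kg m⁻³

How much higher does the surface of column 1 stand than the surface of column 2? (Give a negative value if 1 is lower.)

0.415 km

For any compensation level in the mantle, the mantle terms cancel and isostasy reduces to e = (Σt_1 − Σt_2) − (Σ(ρt)_1 − Σ(ρt)_2) / ρ_m.
Σt_1 = 36.669 km; Σt_2 = 37.12 km; Σ(ρt)_1 = 100257.91; Σ(ρt)_2 = 103193.6 (in km·kg m⁻³).
e = (36.669 − 37.12) − (100257.91 − 103193.6) / 3390 = 0.415 km.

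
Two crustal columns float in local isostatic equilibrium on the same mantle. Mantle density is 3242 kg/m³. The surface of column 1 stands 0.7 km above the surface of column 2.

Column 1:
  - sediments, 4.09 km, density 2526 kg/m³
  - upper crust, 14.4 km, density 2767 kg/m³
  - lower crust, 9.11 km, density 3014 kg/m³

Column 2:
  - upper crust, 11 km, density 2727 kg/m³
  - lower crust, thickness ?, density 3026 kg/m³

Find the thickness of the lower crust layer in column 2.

Take the compensation level at the base of the deeper column (depth z_c below the surface of column 1) and equate Σ ρ_i t_i down to z_c; mantle fills any gap and the z_c terms cancel.
Column 1: 4.09×2526 + 14.4×2767 + 9.11×3014 + (z_c − 27.6)×3242
Column 2: 0.7×0 + 11×2727 + x×3026 + (z_c − 0.7 − 11 − x)×3242
The z_c×3242 term appears on both sides and cancels. Collect the known terms of each column as K = Σ(ρt)_known − 3242 × (depth of known layers): K_1 = 77633.68 − 3242×27.6 = −11845.52; K_2 = 29997 − 3242×(0.7 + 11) = −7934.4.
Balance: K_1 = K_2 − x×(3242 − 3026), so x = (K_2 − K_1)/(3242 − 3026) = 3911.12/216 = 18.1 km.

18.1 km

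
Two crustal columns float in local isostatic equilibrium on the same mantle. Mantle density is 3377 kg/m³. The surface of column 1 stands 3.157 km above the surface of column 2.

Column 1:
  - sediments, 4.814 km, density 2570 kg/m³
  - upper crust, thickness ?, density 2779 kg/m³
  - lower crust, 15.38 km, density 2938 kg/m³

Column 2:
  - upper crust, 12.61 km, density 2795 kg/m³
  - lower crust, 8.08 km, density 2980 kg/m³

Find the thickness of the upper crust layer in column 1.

17.7 km

Take the compensation level at the base of the deeper column (depth z_c below the surface of column 1) and equate Σ ρ_i t_i down to z_c; mantle fills any gap and the z_c terms cancel.
Column 1: 4.814×2570 + x×2779 + 15.38×2938 + (z_c − 20.194 − x)×3377
Column 2: 3.157×0 + 12.61×2795 + 8.08×2980 + (z_c − 3.157 − 20.69)×3377
The z_c×3377 term appears on both sides and cancels. Collect the known terms of each column as K = Σ(ρt)_known − 3377 × (depth of known layers): K_1 = 57558.42 − 3377×20.194 = −10636.718; K_2 = 59323.35 − 3377×(3.157 + 20.69) = −21207.969.
Balance: K_1 − x×(3377 − 2779) = K_2, so x = (K_1 − K_2)/(3377 − 2779) = 10571.3/598 = 17.7 km.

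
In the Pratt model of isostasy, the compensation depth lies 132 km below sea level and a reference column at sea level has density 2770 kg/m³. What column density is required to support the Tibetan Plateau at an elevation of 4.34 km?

2680 kg/m³

Pratt balance: ρ_ref D = ρ (D + h).
ρ = ρ_ref D/(D + h) = 2770 × 132 km/(132 km + 4.34 km) = 2680 kg/m³.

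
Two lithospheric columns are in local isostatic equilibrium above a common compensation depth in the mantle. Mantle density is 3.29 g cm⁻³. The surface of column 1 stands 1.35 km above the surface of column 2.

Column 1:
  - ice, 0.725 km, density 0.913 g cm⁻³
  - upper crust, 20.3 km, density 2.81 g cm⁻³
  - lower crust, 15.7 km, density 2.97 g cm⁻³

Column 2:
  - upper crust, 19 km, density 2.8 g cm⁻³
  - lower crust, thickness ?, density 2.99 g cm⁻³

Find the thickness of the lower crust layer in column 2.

9.13 km

Take the compensation level at the base of the deeper column (depth z_c below the surface of column 1) and equate Σ ρ_i t_i down to z_c; mantle fills any gap and the z_c terms cancel.
Column 1: 0.725×0.913 + 20.3×2.81 + 15.7×2.97 + (z_c − 36.725)×3.29
Column 2: 1.35×0 + 19×2.8 + x×2.99 + (z_c − 1.35 − 19 − x)×3.29
The z_c×3.29 term appears on both sides and cancels. Collect the known terms of each column as K = Σ(ρt)_known − 3.29 × (depth of known layers): K_1 = 104.333925 − 3.29×36.725 = −16.491325; K_2 = 53.2 − 3.29×(1.35 + 19) = −13.7515.
Balance: K_1 = K_2 − x×(3.29 − 2.99), so x = (K_2 − K_1)/(3.29 − 2.99) = 2.73982/0.3 = 9.13 km.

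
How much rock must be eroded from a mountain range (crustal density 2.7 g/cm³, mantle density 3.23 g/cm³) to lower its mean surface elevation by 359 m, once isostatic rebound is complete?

2190 m

Net drop Δ = e − u = e − e ρ_c/ρ_m = e (ρ_m − ρ_c)/ρ_m.
e = Δ ρ_m/(ρ_m − ρ_c) = 359 m × 3.23/0.53 = 2190 m.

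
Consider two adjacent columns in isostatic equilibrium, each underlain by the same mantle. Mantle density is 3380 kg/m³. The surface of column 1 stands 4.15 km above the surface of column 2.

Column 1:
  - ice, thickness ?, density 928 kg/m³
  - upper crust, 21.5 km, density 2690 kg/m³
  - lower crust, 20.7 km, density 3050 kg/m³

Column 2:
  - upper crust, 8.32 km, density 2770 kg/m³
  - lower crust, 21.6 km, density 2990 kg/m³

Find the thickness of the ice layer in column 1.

2.39 km

Take the compensation level at the base of the deeper column (depth z_c below the surface of column 1) and equate Σ ρ_i t_i down to z_c; mantle fills any gap and the z_c terms cancel.
Column 1: x×928 + 21.5×2690 + 20.7×3050 + (z_c − 42.2 − x)×3380
Column 2: 4.15×0 + 8.32×2770 + 21.6×2990 + (z_c − 4.15 − 29.92)×3380
The z_c×3380 term appears on both sides and cancels. Collect the known terms of each column as K = Σ(ρt)_known − 3380 × (depth of known layers): K_1 = 120970 − 3380×42.2 = −21666; K_2 = 87630.4 − 3380×(4.15 + 29.92) = −27526.2.
Balance: K_1 − x×(3380 − 928) = K_2, so x = (K_1 − K_2)/(3380 − 928) = 5860.2/2452 = 2.39 km.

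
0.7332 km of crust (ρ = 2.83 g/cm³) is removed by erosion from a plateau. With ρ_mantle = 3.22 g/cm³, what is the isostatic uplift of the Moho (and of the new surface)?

Unloading: uplift u = e ρ_c/ρ_m = 0.7332 km × 2.83/3.22 = 0.644 km.

0.644 km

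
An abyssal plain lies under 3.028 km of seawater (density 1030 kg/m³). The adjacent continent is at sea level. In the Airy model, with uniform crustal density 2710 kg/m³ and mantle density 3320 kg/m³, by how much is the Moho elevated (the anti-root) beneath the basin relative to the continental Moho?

For local isostatic compensation: replacing crust with seawater at the top is compensated by replacing crust with mantle at the base: d (ρ_c − ρ_w) = a (ρ_m − ρ_c).
a = d (ρ_c − ρ_w)/(ρ_m − ρ_c) = 3.028 km × 1680/610 = 8.34 km.

8.34 km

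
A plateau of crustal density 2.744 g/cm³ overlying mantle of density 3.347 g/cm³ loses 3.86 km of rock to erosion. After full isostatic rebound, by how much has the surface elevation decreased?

0.695 km

Rebound u = e ρ_c/ρ_m = 3.86 km × 2.744/3.347 = 3.165 km.
Net surface drop = e − u = 3.86 km − 3.165 km = e (ρ_m − ρ_c)/ρ_m = 0.695 km.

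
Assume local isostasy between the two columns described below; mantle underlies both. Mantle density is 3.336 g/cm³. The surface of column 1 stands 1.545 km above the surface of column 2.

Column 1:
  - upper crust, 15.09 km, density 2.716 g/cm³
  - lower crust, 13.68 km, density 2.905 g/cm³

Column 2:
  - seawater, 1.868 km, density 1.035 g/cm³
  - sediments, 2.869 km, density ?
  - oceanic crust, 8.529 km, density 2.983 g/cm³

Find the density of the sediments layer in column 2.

Take the compensation level at the base of the deeper column (depth z_c below the surface of column 1) and equate Σ ρ_i t_i down to z_c; mantle fills any gap and the z_c terms cancel.
Column 1: 15.09×2.716 + 13.68×2.905 + (z_c − 28.77)×3.336
Column 2: 1.545×0 + 1.868×1.035 + 2.869×ρ + 8.529×2.983 + (z_c − 1.545 − 13.266)×3.336
The z_c×3.336 term appears on both sides and cancels. Collect the known terms of each column as K = Σ(ρt)_known − 3.336 × (depth of known layers): K_1 = 80.72484 − 3.336×28.77 = −15.25188; K_2 = 27.375387 − 3.336×(1.545 + 13.266) = −22.034109.
Balance: K_1 = K_2 + 2.869×ρ, so ρ = (K_1 − K_2)/2.869 = 6.78223/2.869 = 2.36 g/cm³.

2.36 g/cm³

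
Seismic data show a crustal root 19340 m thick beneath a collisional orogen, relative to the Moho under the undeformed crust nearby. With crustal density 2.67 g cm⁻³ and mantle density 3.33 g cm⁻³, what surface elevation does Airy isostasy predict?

In Airy isostatic equilibrium: ρ_c h = (ρ_m − ρ_c) r.
h = r (ρ_m − ρ_c) / ρ_c = 19340 m × (3.33 − 2.67) / 2.67 = 4780 m.

4780 m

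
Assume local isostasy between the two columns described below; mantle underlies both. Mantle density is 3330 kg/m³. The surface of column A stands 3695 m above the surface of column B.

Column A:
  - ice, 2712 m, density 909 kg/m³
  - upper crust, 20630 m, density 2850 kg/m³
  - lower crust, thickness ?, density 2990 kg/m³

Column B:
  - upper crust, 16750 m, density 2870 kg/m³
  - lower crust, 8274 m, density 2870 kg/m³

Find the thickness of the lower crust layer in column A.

21600 m

Take the compensation level at the base of the deeper column (depth z_c below the surface of column A) and equate Σ ρ_i t_i down to z_c; mantle fills any gap and the z_c terms cancel.
Column A: 2712×909 + 20630×2850 + x×2990 + (z_c − 23342 − x)×3330
Column B: 3695×0 + 16750×2870 + 8274×2870 + (z_c − 3695 − 25024)×3330
The z_c×3330 term appears on both sides and cancels. Collect the known terms of each column as K = Σ(ρt)_known − 3330 × (depth of known layers): K_A = 61260708 − 3330×23342 = −16468152; K_B = 71818880 − 3330×(3695 + 25024) = −23815390.
Balance: K_A − x×(3330 − 2990) = K_B, so x = (K_A − K_B)/(3330 − 2990) = 7347240/340 = 21600 m.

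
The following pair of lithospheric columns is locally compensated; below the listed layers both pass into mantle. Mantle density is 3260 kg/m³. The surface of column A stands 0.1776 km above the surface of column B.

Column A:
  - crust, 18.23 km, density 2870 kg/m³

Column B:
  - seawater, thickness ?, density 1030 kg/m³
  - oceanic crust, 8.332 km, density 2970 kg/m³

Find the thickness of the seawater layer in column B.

1.85 km

Take the compensation level at the base of the deeper column (depth z_c below the surface of column A) and equate Σ ρ_i t_i down to z_c; mantle fills any gap and the z_c terms cancel.
Column A: 18.23×2870 + (z_c − 18.23)×3260
Column B: 0.1776×0 + x×1030 + 8.332×2970 + (z_c − 0.1776 − 8.332 − x)×3260
The z_c×3260 term appears on both sides and cancels. Collect the known terms of each column as K = Σ(ρt)_known − 3260 × (depth of known layers): K_A = 52320.1 − 3260×18.23 = −7109.7; K_B = 24746.04 − 3260×(0.1776 + 8.332) = −2995.256.
Balance: K_A = K_B − x×(3260 − 1030), so x = (K_B − K_A)/(3260 − 1030) = 4114.44/2230 = 1.85 km.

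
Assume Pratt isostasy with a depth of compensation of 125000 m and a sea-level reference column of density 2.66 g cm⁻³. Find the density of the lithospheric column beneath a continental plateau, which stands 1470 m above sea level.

Pratt balance: ρ_ref D = ρ (D + h).
ρ = ρ_ref D/(D + h) = 2.66 × 125000 m/(125000 m + 1470 m) = 2.63 g cm⁻³.

2.63 g cm⁻³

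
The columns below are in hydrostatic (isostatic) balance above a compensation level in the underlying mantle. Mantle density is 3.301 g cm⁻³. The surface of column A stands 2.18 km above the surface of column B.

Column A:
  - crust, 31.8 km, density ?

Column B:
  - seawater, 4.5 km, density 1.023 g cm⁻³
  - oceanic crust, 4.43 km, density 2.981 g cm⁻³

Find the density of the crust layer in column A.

2.71 g cm⁻³

Take the compensation level at the base of the deeper column (depth z_c below the surface of column A) and equate Σ ρ_i t_i down to z_c; mantle fills any gap and the z_c terms cancel.
Column A: 31.8×ρ + (z_c − 31.8)×3.301
Column B: 2.18×0 + 4.5×1.023 + 4.43×2.981 + (z_c − 2.18 − 8.93)×3.301
The z_c×3.301 term appears on both sides and cancels. Collect the known terms of each column as K = Σ(ρt)_known − 3.301 × (depth of known layers): K_A = 0 − 3.301×31.8 = −104.9718; K_B = 17.80933 − 3.301×(2.18 + 8.93) = −18.86478.
Balance: K_A + 31.8×ρ = K_B, so ρ = (K_B − K_A)/31.8 = 86.107/31.8 = 2.71 g cm⁻³.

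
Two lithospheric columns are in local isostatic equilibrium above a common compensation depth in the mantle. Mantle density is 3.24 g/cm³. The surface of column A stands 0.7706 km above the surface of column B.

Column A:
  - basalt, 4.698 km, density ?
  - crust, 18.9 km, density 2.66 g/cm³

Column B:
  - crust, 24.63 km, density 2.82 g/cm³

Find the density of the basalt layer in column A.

Take the compensation level at the base of the deeper column (depth z_c below the surface of column A) and equate Σ ρ_i t_i down to z_c; mantle fills any gap and the z_c terms cancel.
Column A: 4.698×ρ + 18.9×2.66 + (z_c − 23.598)×3.24
Column B: 0.7706×0 + 24.63×2.82 + (z_c − 0.7706 − 24.63)×3.24
The z_c×3.24 term appears on both sides and cancels. Collect the known terms of each column as K = Σ(ρt)_known − 3.24 × (depth of known layers): K_A = 50.274 − 3.24×23.598 = −26.18352; K_B = 69.4566 − 3.24×(0.7706 + 24.63) = −12.841344.
Balance: K_A + 4.698×ρ = K_B, so ρ = (K_B − K_A)/4.698 = 13.3422/4.698 = 2.84 g/cm³.

2.84 g/cm³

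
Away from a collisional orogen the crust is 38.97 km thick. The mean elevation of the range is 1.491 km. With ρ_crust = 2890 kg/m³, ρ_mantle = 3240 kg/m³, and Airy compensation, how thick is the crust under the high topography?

52.8 km

Root depth r = h ρ_c / (ρ_m − ρ_c) = 1.491 km × 2890 / 350 = 12.31 km.
Total thickness = T + h + r = 38.97 km + 1.491 km + 12.31 km = 52.8 km.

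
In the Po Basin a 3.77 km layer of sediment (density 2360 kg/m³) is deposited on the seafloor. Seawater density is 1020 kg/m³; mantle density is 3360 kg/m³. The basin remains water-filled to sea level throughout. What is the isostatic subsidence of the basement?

2.16 km

Submarine loading: the sediment displaces seawater, and the subsidence is in turn flooded, so s (ρ_m − ρ_w) = t (ρ_sed − ρ_w).
s = 3.77 km × (2360 − 1020) / (3360 − 1020) = 2.16 km.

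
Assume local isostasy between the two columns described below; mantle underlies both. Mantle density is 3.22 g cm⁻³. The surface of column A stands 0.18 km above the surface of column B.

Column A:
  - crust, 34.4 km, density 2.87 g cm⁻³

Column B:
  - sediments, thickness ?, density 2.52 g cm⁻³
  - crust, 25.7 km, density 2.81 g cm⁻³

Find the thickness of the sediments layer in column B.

1.32 km

Take the compensation level at the base of the deeper column (depth z_c below the surface of column A) and equate Σ ρ_i t_i down to z_c; mantle fills any gap and the z_c terms cancel.
Column A: 34.4×2.87 + (z_c − 34.4)×3.22
Column B: 0.18×0 + x×2.52 + 25.7×2.81 + (z_c − 0.18 − 25.7 − x)×3.22
The z_c×3.22 term appears on both sides and cancels. Collect the known terms of each column as K = Σ(ρt)_known − 3.22 × (depth of known layers): K_A = 98.728 − 3.22×34.4 = −12.04; K_B = 72.217 − 3.22×(0.18 + 25.7) = −11.1166.
Balance: K_A = K_B − x×(3.22 − 2.52), so x = (K_B − K_A)/(3.22 − 2.52) = 0.9234/0.7 = 1.32 km.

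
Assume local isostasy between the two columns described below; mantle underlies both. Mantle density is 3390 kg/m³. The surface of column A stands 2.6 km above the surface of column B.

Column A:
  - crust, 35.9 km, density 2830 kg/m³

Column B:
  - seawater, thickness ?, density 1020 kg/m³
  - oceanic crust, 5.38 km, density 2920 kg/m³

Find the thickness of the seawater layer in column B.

Take the compensation level at the base of the deeper column (depth z_c below the surface of column A) and equate Σ ρ_i t_i down to z_c; mantle fills any gap and the z_c terms cancel.
Column A: 35.9×2830 + (z_c − 35.9)×3390
Column B: 2.6×0 + x×1020 + 5.38×2920 + (z_c − 2.6 − 5.38 − x)×3390
The z_c×3390 term appears on both sides and cancels. Collect the known terms of each column as K = Σ(ρt)_known − 3390 × (depth of known layers): K_A = 101597 − 3390×35.9 = −20104; K_B = 15709.6 − 3390×(2.6 + 5.38) = −11342.6.
Balance: K_A = K_B − x×(3390 − 1020), so x = (K_B − K_A)/(3390 − 1020) = 8761.4/2370 = 3.7 km.

3.7 km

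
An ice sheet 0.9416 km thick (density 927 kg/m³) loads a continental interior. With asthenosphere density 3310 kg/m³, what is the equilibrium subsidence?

0.264 km

Balancing pressure at the compensation depth: the ice load ρ_ice t is balanced by mantle displaced below, ρ_m s.
s = t ρ_ice / ρ_m = 0.9416 km × 927/3310 = 0.264 km.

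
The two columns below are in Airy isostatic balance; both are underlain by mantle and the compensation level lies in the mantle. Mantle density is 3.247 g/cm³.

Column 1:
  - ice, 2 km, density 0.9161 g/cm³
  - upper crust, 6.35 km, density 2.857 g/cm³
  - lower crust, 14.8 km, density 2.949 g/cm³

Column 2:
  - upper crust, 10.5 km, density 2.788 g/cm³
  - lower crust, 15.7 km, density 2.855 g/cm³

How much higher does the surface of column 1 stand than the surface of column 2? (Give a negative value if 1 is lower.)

0.177 km

For any compensation level in the mantle, the mantle terms cancel and isostasy reduces to e = (Σt_1 − Σt_2) − (Σ(ρt)_1 − Σ(ρt)_2) / ρ_m.
Σt_1 = 23.15 km; Σt_2 = 26.2 km; Σ(ρt)_1 = 63.61935; Σ(ρt)_2 = 74.0975 (in km·g/cm³).
e = (23.15 − 26.2) − (63.61935 − 74.0975) / 3.247 = 0.177 km.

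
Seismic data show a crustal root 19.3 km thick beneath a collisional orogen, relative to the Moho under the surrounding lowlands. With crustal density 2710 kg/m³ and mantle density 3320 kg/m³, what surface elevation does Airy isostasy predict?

Equating mass per unit area of the two columns: ρ_c h = (ρ_m − ρ_c) r.
h = r (ρ_m − ρ_c) / ρ_c = 19.3 km × (3320 − 2710) / 2710 = 4.34 km.

4.34 km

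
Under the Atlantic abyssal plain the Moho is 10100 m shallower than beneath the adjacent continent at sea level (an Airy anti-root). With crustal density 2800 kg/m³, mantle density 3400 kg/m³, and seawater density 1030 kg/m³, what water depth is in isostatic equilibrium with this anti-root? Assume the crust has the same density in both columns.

Replacing a thickness d of crust by seawater at the top must be balanced by replacing crust with mantle at the base: d (ρ_c − ρ_w) = a (ρ_m − ρ_c).
d = a (ρ_m − ρ_c)/(ρ_c − ρ_w) = 10100 m × 600/1770 = 3420 m.

3420 m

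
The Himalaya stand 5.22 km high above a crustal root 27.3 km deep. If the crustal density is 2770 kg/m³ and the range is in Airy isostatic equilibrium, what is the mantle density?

3300 kg/m³

Airy balance: ρ_c h = (ρ_m − ρ_c) r → ρ_m = ρ_c (1 + h/r).
ρ_m = 2770 × (1 + 5.22 km/27.3 km) = 3300 kg/m³.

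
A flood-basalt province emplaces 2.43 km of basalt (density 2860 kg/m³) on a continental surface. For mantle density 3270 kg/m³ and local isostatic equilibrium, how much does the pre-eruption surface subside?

Subaerial loading: s = t ρ_load / ρ_m.
s = 2.43 km × 2860/3270 = 2.13 km.

2.13 km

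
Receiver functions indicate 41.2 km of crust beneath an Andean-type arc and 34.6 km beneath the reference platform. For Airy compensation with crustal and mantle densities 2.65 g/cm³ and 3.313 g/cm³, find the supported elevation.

Excess crust Δ = 41.2 km − 34.6 km = 6.6 km, split between elevation h and root r with h + r = Δ.
Airy balance ρ_c h = (ρ_m − ρ_c) r gives r = h ρ_c/(ρ_m − ρ_c), so h (1 + ρ_c/(ρ_m − ρ_c)) = Δ, i.e. h = Δ (ρ_m − ρ_c)/ρ_m.
h = 6.6 km × 0.663/3.313 = 1.32 km.

1.32 km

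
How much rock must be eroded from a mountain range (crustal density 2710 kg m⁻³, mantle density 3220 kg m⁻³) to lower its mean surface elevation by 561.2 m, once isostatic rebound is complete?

Net drop Δ = e − u = e − e ρ_c/ρ_m = e (ρ_m − ρ_c)/ρ_m.
e = Δ ρ_m/(ρ_m − ρ_c) = 561.2 m × 3220/510 = 3540 m.

3540 m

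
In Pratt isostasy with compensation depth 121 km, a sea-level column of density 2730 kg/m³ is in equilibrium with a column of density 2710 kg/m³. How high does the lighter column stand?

0.893 km

ρ_ref D = ρ (D + h) → h = D (ρ_ref − ρ)/ρ.
h = 121 km × (2730 − 2710)/2710 = 0.893 km.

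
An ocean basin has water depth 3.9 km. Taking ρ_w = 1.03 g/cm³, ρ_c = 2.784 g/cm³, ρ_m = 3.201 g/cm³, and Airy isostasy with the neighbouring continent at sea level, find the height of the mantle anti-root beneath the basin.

Isostatic balance requires: replacing crust with seawater at the top is compensated by replacing crust with mantle at the base: d (ρ_c − ρ_w) = a (ρ_m − ρ_c).
a = d (ρ_c − ρ_w)/(ρ_m − ρ_c) = 3.9 km × 1.754/0.417 = 16.4 km.

16.4 km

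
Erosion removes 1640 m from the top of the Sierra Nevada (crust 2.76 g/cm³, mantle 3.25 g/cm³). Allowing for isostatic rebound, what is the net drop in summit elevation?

247 m

Rebound u = e ρ_c/ρ_m = 1640 m × 2.76/3.25 = 1393 m.
Net surface drop = e − u = 1640 m − 1393 m = e (ρ_m − ρ_c)/ρ_m = 247 m.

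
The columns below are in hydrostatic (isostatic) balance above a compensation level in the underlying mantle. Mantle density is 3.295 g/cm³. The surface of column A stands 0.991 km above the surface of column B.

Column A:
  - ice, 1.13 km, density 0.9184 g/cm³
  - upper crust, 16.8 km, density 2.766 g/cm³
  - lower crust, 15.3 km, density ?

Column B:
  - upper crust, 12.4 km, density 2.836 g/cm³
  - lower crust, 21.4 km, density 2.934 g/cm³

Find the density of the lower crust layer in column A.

2.96 g/cm³

Take the compensation level at the base of the deeper column (depth z_c below the surface of column A) and equate Σ ρ_i t_i down to z_c; mantle fills any gap and the z_c terms cancel.
Column A: 1.13×0.9184 + 16.8×2.766 + 15.3×ρ + (z_c − 33.23)×3.295
Column B: 0.991×0 + 12.4×2.836 + 21.4×2.934 + (z_c − 0.991 − 33.8)×3.295
The z_c×3.295 term appears on both sides and cancels. Collect the known terms of each column as K = Σ(ρt)_known − 3.295 × (depth of known layers): K_A = 47.506592 − 3.295×33.23 = −61.986258; K_B = 97.954 − 3.295×(0.991 + 33.8) = −16.682345.
Balance: K_A + 15.3×ρ = K_B, so ρ = (K_B − K_A)/15.3 = 45.3039/15.3 = 2.96 g/cm³.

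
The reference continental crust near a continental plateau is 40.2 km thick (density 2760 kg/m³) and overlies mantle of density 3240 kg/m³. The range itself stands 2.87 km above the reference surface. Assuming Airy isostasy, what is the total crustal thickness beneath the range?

Root depth r = h ρ_c / (ρ_m − ρ_c) = 2.87 km × 2760 / 480 = 16.5 km.
Total thickness = T + h + r = 40.2 km + 2.87 km + 16.5 km = 59.6 km.

59.6 km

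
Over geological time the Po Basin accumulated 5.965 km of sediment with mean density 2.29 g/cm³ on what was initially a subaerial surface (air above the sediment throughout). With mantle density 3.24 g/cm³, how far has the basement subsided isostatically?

Subaerial load: s = t ρ_sed / ρ_m = 5.965 km × 2.29/3.24 = 4.22 km.

4.22 km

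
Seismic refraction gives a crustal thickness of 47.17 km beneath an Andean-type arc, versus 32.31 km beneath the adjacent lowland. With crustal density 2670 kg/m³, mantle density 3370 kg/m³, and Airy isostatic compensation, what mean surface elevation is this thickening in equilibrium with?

3.09 km

Excess crust Δ = 47.17 km − 32.31 km = 14.86 km, split between elevation h and root r with h + r = Δ.
Airy balance ρ_c h = (ρ_m − ρ_c) r gives r = h ρ_c/(ρ_m − ρ_c), so h (1 + ρ_c/(ρ_m − ρ_c)) = Δ, i.e. h = Δ (ρ_m − ρ_c)/ρ_m.
h = 14.86 km × 700/3370 = 3.09 km.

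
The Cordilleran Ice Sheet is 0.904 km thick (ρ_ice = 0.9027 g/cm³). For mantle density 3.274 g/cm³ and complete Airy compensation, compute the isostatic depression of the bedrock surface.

For local isostatic compensation: the ice load ρ_ice t is balanced by mantle displaced below, ρ_m s.
s = t ρ_ice / ρ_m = 0.904 km × 0.9027/3.274 = 0.249 km.

0.249 km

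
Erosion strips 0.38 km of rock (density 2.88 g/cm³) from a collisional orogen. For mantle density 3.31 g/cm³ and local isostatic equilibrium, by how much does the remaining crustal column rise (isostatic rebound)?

0.331 km

Unloading: uplift u = e ρ_c/ρ_m = 0.38 km × 2.88/3.31 = 0.331 km.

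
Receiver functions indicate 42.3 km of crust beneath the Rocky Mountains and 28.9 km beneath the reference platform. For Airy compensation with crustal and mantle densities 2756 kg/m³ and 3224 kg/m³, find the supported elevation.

1.95 km

Excess crust Δ = 42.3 km − 28.9 km = 13.4 km, split between elevation h and root r with h + r = Δ.
Airy balance ρ_c h = (ρ_m − ρ_c) r gives r = h ρ_c/(ρ_m − ρ_c), so h (1 + ρ_c/(ρ_m − ρ_c)) = Δ, i.e. h = Δ (ρ_m − ρ_c)/ρ_m.
h = 13.4 km × 468/3224 = 1.95 km.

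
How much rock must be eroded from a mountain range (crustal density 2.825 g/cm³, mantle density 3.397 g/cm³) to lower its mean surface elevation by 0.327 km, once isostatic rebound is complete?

1.94 km

Net drop Δ = e − u = e − e ρ_c/ρ_m = e (ρ_m − ρ_c)/ρ_m.
e = Δ ρ_m/(ρ_m − ρ_c) = 0.327 km × 3.397/0.572 = 1.94 km.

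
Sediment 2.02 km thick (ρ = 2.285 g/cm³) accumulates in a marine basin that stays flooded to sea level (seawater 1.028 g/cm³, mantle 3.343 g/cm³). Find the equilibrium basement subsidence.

Submarine loading: the sediment displaces seawater, and the subsidence is in turn flooded, so s (ρ_m − ρ_w) = t (ρ_sed − ρ_w).
s = 2.02 km × (2.285 − 1.028) / (3.343 − 1.028) = 1.1 km.

1.1 km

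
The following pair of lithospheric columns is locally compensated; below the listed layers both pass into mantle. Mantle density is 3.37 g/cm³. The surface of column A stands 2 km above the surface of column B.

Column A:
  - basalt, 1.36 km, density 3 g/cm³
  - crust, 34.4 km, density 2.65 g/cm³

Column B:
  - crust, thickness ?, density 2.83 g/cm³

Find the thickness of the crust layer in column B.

Take the compensation level at the base of the deeper column (depth z_c below the surface of column A) and equate Σ ρ_i t_i down to z_c; mantle fills any gap and the z_c terms cancel.
Column A: 1.36×3 + 34.4×2.65 + (z_c − 35.76)×3.37
Column B: 2×0 + x×2.83 + (z_c − 2 − 0 − x)×3.37
The z_c×3.37 term appears on both sides and cancels. Collect the known terms of each column as K = Σ(ρt)_known − 3.37 × (depth of known layers): K_A = 95.24 − 3.37×35.76 = −25.2712; K_B = 0 − 3.37×(2 + 0) = −6.74.
Balance: K_A = K_B − x×(3.37 − 2.83), so x = (K_B − K_A)/(3.37 − 2.83) = 18.5312/0.54 = 34.3 km.

34.3 km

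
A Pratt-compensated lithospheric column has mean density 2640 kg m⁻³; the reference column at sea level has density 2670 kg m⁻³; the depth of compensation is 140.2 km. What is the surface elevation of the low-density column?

1.59 km

ρ_ref D = ρ (D + h) → h = D (ρ_ref − ρ)/ρ.
h = 140.2 km × (2670 − 2640)/2640 = 1.59 km.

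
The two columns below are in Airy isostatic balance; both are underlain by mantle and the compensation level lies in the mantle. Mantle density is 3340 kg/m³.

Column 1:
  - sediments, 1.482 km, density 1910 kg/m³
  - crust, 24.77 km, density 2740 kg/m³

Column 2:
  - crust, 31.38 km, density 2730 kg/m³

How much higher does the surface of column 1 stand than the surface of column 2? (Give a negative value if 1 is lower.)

−0.647 km

For any compensation level in the mantle, the mantle terms cancel and isostasy reduces to e = (Σt_1 − Σt_2) − (Σ(ρt)_1 − Σ(ρt)_2) / ρ_m.
Σt_1 = 26.252 km; Σt_2 = 31.38 km; Σ(ρt)_1 = 70700.42; Σ(ρt)_2 = 85667.4 (in km·kg/m³).
e = (26.252 − 31.38) − (70700.42 − 85667.4) / 3340 = −0.647 km.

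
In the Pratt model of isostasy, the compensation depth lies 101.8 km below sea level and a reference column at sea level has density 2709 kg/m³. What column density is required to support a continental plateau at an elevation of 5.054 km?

Pratt balance: ρ_ref D = ρ (D + h).
ρ = ρ_ref D/(D + h) = 2709 × 101.8 km/(101.8 km + 5.054 km) = 2580 kg/m³.

2580 kg/m³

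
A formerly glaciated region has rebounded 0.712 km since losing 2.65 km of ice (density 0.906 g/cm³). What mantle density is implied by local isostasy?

ρ_m = ρ_ice t / u = 0.906 × 2.65 km/0.712 km = 3.37 g/cm³.

3.37 g/cm³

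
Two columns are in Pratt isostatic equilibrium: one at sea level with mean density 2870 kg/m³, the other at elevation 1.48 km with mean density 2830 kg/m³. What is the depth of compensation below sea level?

ρ_ref D = ρ (D + h) → D (ρ_ref − ρ) = ρ h.
D = ρ h/(ρ_ref − ρ) = 2830 × 1.48 km/(2870 − 2830) = 105 km.

105 km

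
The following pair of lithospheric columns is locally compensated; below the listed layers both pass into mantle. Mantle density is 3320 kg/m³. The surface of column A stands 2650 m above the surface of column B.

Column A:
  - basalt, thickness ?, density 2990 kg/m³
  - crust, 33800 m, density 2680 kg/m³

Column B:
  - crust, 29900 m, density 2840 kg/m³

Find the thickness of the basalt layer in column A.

4600 m

Take the compensation level at the base of the deeper column (depth z_c below the surface of column A) and equate Σ ρ_i t_i down to z_c; mantle fills any gap and the z_c terms cancel.
Column A: x×2990 + 33800×2680 + (z_c − 33800 − x)×3320
Column B: 2650×0 + 29900×2840 + (z_c − 2650 − 29900)×3320
The z_c×3320 term appears on both sides and cancels. Collect the known terms of each column as K = Σ(ρt)_known − 3320 × (depth of known layers): K_A = 90584000 − 3320×33800 = −21632000; K_B = 84916000 − 3320×(2650 + 29900) = −23150000.
Balance: K_A − x×(3320 − 2990) = K_B, so x = (K_A − K_B)/(3320 − 2990) = 1518000/330 = 4600 m.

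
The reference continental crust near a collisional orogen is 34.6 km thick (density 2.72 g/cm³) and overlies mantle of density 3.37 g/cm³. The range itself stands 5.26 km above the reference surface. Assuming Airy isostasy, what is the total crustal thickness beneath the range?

Root depth r = h ρ_c / (ρ_m − ρ_c) = 5.26 km × 2.72 / 0.65 = 22.01 km.
Total thickness = T + h + r = 34.6 km + 5.26 km + 22.01 km = 61.9 km.

61.9 km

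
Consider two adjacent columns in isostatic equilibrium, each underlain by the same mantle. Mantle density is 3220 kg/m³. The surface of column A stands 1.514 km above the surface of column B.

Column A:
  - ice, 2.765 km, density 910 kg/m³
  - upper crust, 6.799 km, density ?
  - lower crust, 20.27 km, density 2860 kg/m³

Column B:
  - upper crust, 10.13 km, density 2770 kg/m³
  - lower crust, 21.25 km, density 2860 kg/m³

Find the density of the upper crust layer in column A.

Take the compensation level at the base of the deeper column (depth z_c below the surface of column A) and equate Σ ρ_i t_i down to z_c; mantle fills any gap and the z_c terms cancel.
Column A: 2.765×910 + 6.799×ρ + 20.27×2860 + (z_c − 29.834)×3220
Column B: 1.514×0 + 10.13×2770 + 21.25×2860 + (z_c − 1.514 − 31.38)×3220
The z_c×3220 term appears on both sides and cancels. Collect the known terms of each column as K = Σ(ρt)_known − 3220 × (depth of known layers): K_A = 60488.35 − 3220×29.834 = −35577.13; K_B = 88835.1 − 3220×(1.514 + 31.38) = −17083.58.
Balance: K_A + 6.799×ρ = K_B, so ρ = (K_B − K_A)/6.799 = 18493.5/6.799 = 2720 kg/m³.

2720 kg/m³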